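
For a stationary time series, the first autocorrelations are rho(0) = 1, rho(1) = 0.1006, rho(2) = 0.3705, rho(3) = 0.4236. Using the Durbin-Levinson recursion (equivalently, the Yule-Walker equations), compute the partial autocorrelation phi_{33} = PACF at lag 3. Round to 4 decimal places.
\phi_{33} = 0.4231

The PACF at lag k is phi_{kk}, the last component of the solution
to the Yule-Walker system G_k phi = r_k where
  (G_k)_{ij} = rho(|i - j|), (r_k)_i = rho(i), i,j = 1..k.
Equivalently, Durbin-Levinson gives phi_{kk} iteratively:
  phi_{11} = rho(1)
  phi_{kk} = [rho(k) - sum_{j=1..k-1} phi_{k-1,j} rho(k-j)]
            / [1 - sum_{j=1..k-1} phi_{k-1,j} rho(j)],
  phi_{k,j} = phi_{k-1,j} - phi_{kk} phi_{k-1,k-j},  j = 1..k-1.
Step k = 1:
  phi_11 = rho(1) = 0.1006.
Step k = 2:
  phi_22 = [rho(2) - phi_11 rho(1)] / [1 - phi_11 rho(1)] = [0.3705 - (0.1006)(0.1006)] / [1 - (0.1006)(0.1006)]
         = 0.36037964 / 0.98987964 = 0.364064.
  Update: phi_21 = phi_11 - phi_22 phi_11 = 0.1006 - (0.364064)(0.1006) = 0.063975.
Step k = 3:
  phi_33 = [rho(3) - phi_21 rho(2) - phi_22 rho(1)] / [1 - phi_21 rho(1) - phi_22 rho(2)]
    numerator   = 0.4236 - (0.063975)(0.3705) - (0.364064)(0.1006) = 0.36327236
    denominator = 1 - (0.063975)(0.1006) - (0.364064)(0.3705) = 0.85867835
  phi_33 = 0.36327236 / 0.85867835 = 0.4231.
Therefore phi_{33} = 0.4231.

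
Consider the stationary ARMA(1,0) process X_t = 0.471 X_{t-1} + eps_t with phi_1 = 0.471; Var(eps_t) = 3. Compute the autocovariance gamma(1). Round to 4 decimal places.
\gamma(1) = 1.8158

Multiply the model equation by X_{t-k} and take expectations. With theta_0 = psi_0 = 1 and psi_j the MA(infinity) weights, this gives
  gamma(k) - sum_i phi_i gamma(k-i) = c_k,
  c_k = sigma^2 * sum_{j=k..q} theta_j psi_{j-k}   (c_k = 0 for k > q),
using gamma(-m) = gamma(m).
Pure AR (q = 0): c_0 = sigma^2 = 3, c_k = 0 for k >= 1.
Equations for k = 0 and k = 1 (AR order 1):
  gamma(0) = phi_1 gamma(1) + c_0
  gamma(1) = phi_1 gamma(0) + c_1
Substituting the second into the first: gamma(0) (1 - phi_1^2) = c_0 + phi_1 c_1, so
  gamma(0) = c_0 / (1 - phi_1^2) = 3 / (1 - (0.471)^2) = 3 / 0.778159 = 3.855253.
  gamma(1) = phi_1 gamma(0) = (0.471)(3.855253) = 1.815824.
Therefore gamma(1) = 1.8158 (to 4 decimal places).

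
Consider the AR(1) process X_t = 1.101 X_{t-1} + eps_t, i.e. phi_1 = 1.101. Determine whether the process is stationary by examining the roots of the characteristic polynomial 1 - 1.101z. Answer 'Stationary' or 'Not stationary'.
\text{Not stationary}

The AR(p) characteristic polynomial is P(z) = 1 - 1.101z.
Stationarity requires all roots to lie outside the unit circle, i.e. |z| > 1 for every root.
This is linear in z: 1 + (-1.101) z = 0  =>  z = -1/(-1.101) = 0.908265,  |z| = 0.908265.
Moduli of all roots: 0.9083.
All moduli strictly greater than 1? No.
Verdict: Not stationary.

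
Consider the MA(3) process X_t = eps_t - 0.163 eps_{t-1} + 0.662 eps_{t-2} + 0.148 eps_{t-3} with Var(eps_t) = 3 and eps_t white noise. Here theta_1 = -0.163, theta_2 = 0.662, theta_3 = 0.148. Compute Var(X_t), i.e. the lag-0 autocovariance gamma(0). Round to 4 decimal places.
\gamma(0) = 4.4602

For an MA(q) process X_t = eps_t + sum_i theta_i eps_{t-i} with
Var(eps_t) = sigma^2, the variance is
  gamma(0) = sigma^2 * (1 + sum_i theta_i^2).
  sum_i theta_i^2 = (-0.163)^2 + (0.662)^2 + (0.148)^2 = 0.026569 + 0.438244 + 0.021904 = 0.486717.
  gamma(0) = 3 * (1 + 0.486717) = 3 * 1.486717 = 4.460151, which rounds to 4.4602.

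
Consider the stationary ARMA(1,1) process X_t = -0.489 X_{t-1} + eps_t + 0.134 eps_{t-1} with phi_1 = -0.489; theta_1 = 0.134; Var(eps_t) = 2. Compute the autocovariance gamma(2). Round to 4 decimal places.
\gamma(2) = 0.4264

Multiply the model equation by X_{t-k} and take expectations. With theta_0 = psi_0 = 1 and psi_j the MA(infinity) weights, this gives
  gamma(k) - sum_i phi_i gamma(k-i) = c_k,
  c_k = sigma^2 * sum_{j=k..q} theta_j psi_{j-k}   (c_k = 0 for k > q),
using gamma(-m) = gamma(m).
psi-weights needed (psi_j = theta_j + sum_i phi_i psi_{j-i}):
  psi_1 = theta_1 + phi_1 = 0.134 + (-0.489) = -0.355
Right-hand sides:
  c_0 = sigma^2 (1 + theta_1 psi_1) = 2 * (1 + (0.134)(-0.355)) = 2 * 0.95243 = 1.90486
  c_1 = sigma^2 theta_1 = 2 * (0.134) = 0.268
  c_2 = 0
Equations for k = 0 and k = 1 (AR order 1):
  gamma(0) = phi_1 gamma(1) + c_0
  gamma(1) = phi_1 gamma(0) + c_1
Substituting the second into the first: gamma(0) (1 - phi_1^2) = c_0 + phi_1 c_1, so
  gamma(0) = (c_0 + phi_1 c_1) / (1 - phi_1^2) = (1.90486 + (-0.489)(0.268)) / (1 - (-0.489)^2) = 1.773808 / 0.760879 = 2.331262.
  gamma(1) = phi_1 gamma(0) + c_1 = (-0.489)(2.331262) + (0.268) = -0.871987.
For k = 2 (> q): gamma(2) = phi_1 gamma(1) = (-0.489)(-0.871987) = 0.426402.
Therefore gamma(2) = 0.4264 (to 4 decimal places).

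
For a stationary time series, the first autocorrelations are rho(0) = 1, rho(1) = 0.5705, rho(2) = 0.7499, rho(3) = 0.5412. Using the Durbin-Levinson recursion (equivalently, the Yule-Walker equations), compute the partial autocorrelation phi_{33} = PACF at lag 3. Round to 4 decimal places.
\phi_{33} = 0.0579

The PACF at lag k is phi_{kk}, the last component of the solution
to the Yule-Walker system G_k phi = r_k where
  (G_k)_{ij} = rho(|i - j|), (r_k)_i = rho(i), i,j = 1..k.
Equivalently, Durbin-Levinson gives phi_{kk} iteratively:
  phi_{11} = rho(1)
  phi_{kk} = [rho(k) - sum_{j=1..k-1} phi_{k-1,j} rho(k-j)]
            / [1 - sum_{j=1..k-1} phi_{k-1,j} rho(j)],
  phi_{k,j} = phi_{k-1,j} - phi_{kk} phi_{k-1,k-j},  j = 1..k-1.
Step k = 1:
  phi_11 = rho(1) = 0.5705.
Step k = 2:
  phi_22 = [rho(2) - phi_11 rho(1)] / [1 - phi_11 rho(1)] = [0.7499 - (0.5705)(0.5705)] / [1 - (0.5705)(0.5705)]
         = 0.42442975 / 0.67452975 = 0.629223.
  Update: phi_21 = phi_11 - phi_22 phi_11 = 0.5705 - (0.629223)(0.5705) = 0.211528.
Step k = 3:
  phi_33 = [rho(3) - phi_21 rho(2) - phi_22 rho(1)] / [1 - phi_21 rho(1) - phi_22 rho(2)]
    numerator   = 0.5412 - (0.211528)(0.7499) - (0.629223)(0.5705) = 0.0236032
    denominator = 1 - (0.211528)(0.5705) - (0.629223)(0.7499) = 0.40746872
  phi_33 = 0.0236032 / 0.40746872 = 0.0579.
Therefore phi_{33} = 0.0579.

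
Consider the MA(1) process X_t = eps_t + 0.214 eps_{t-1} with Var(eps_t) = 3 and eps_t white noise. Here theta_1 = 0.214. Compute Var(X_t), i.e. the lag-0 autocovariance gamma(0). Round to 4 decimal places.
\gamma(0) = 3.1374

For an MA(q) process X_t = eps_t + sum_i theta_i eps_{t-i} with
Var(eps_t) = sigma^2, the variance is
  gamma(0) = sigma^2 * (1 + sum_i theta_i^2).
  sum_i theta_i^2 = (0.214)^2 = 0.045796.
  gamma(0) = 3 * (1 + 0.045796) = 3 * 1.045796 = 3.137388, which rounds to 3.1374.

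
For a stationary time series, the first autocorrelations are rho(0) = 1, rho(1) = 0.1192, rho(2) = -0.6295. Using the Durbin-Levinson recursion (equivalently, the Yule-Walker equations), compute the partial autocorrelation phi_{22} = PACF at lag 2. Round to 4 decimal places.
\phi_{22} = -0.6530

The PACF at lag k is phi_{kk}, the last component of the solution
to the Yule-Walker system G_k phi = r_k where
  (G_k)_{ij} = rho(|i - j|), (r_k)_i = rho(i), i,j = 1..k.
Equivalently, Durbin-Levinson gives phi_{kk} iteratively:
  phi_{11} = rho(1)
  phi_{kk} = [rho(k) - sum_{j=1..k-1} phi_{k-1,j} rho(k-j)]
            / [1 - sum_{j=1..k-1} phi_{k-1,j} rho(j)],
  phi_{k,j} = phi_{k-1,j} - phi_{kk} phi_{k-1,k-j},  j = 1..k-1.
Step k = 1:
  phi_11 = rho(1) = 0.1192.
Step k = 2:
  phi_22 = [rho(2) - phi_11 rho(1)] / [1 - phi_11 rho(1)] = [-0.6295 - (0.1192)(0.1192)] / [1 - (0.1192)(0.1192)]
         = -0.64370864 / 0.98579136 = -0.653.
Therefore phi_{22} = -0.6530.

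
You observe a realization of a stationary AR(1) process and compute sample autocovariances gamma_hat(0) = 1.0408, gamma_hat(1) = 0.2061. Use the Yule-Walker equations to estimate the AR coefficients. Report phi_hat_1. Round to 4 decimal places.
\hat\phi_{1} = 0.1980

The Yule-Walker equations for an AR(p) process read, in matrix form,
  Gamma_p phi = r_p,   with   (Gamma_p)_{ij} = gamma(|i - j|),
                       (r_p)_i = gamma(i),   i,j = 1..p.
Substitute the sample gammas (Toeplitz matrix and right-hand side of size 1):
  Gamma_p = [[1.0408]]
  r_p     = [0.2061]
With p = 1 this is the single equation gamma(0) phi_1 = gamma(1):
  phi_hat_1 = gamma(1) / gamma(0) = 0.2061 / 1.0408 = 0.1980.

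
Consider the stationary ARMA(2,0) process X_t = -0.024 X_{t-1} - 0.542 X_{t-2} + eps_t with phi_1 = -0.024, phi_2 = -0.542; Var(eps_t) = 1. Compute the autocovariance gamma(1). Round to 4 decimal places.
\gamma(1) = -0.0220

Multiply the model equation by X_{t-k} and take expectations. With theta_0 = psi_0 = 1 and psi_j the MA(infinity) weights, this gives
  gamma(k) - sum_i phi_i gamma(k-i) = c_k,
  c_k = sigma^2 * sum_{j=k..q} theta_j psi_{j-k}   (c_k = 0 for k > q),
using gamma(-m) = gamma(m).
Pure AR (q = 0): c_0 = sigma^2 = 1, c_k = 0 for k >= 1.
Equations for k = 0, 1, 2 (AR order 2, c_2 = 0):
  (E0) gamma(0) = phi_1 gamma(1) + phi_2 gamma(2) + c_0
  (E1) gamma(1) = phi_1 gamma(0) + phi_2 gamma(1) + c_1
  (E2) gamma(2) = phi_1 gamma(1) + phi_2 gamma(0)
From (E1): gamma(1) = A gamma(0) + B with
  A = phi_1 / (1 - phi_2) = -0.024 / 1.542 = -0.015564,   B = c_1 / (1 - phi_2) = 0 / 1.542 = 0.
Insert (E2) into (E0): gamma(0) (1 - phi_2^2) = phi_1 (1 + phi_2) gamma(1) + c_0.
  phi_1 (1 + phi_2) = (-0.024)(0.458) = -0.010992,   1 - phi_2^2 = 0.706236.
Replace gamma(1) by A gamma(0) + B and collect gamma(0):
  gamma(0) [0.706236 - (-0.010992)(-0.015564)] = c_0 = 1
  gamma(0) * 0.706065 = 1
  gamma(0) = 1 / 0.706065 = 1.4163.
  gamma(1) = A gamma(0) = (-0.015564)(1.4163) = -0.022044.
Therefore gamma(1) = -0.0220 (to 4 decimal places).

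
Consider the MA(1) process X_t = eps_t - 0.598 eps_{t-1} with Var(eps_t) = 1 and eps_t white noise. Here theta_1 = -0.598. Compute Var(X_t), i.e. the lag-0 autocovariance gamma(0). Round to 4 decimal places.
\gamma(0) = 1.3576

For an MA(q) process X_t = eps_t + sum_i theta_i eps_{t-i} with
Var(eps_t) = sigma^2, the variance is
  gamma(0) = sigma^2 * (1 + sum_i theta_i^2).
  sum_i theta_i^2 = (-0.598)^2 = 0.357604.
  gamma(0) = 1 * (1 + 0.357604) = 1 * 1.357604 = 1.357604, which rounds to 1.3576.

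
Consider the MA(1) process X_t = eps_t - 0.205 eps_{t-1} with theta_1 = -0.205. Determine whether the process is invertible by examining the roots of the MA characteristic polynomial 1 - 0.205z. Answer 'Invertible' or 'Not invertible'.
\text{Invertible}

The MA(q) characteristic polynomial is P(z) = 1 - 0.205z.
Invertibility requires all roots to lie outside the unit circle, i.e. |z| > 1 for every root.
This is linear in z: 1 + (-0.205) z = 0  =>  z = -1/(-0.205) = 4.878049,  |z| = 4.878049.
Moduli of all roots: 4.8780.
All moduli strictly greater than 1? Yes.
Verdict: Invertible.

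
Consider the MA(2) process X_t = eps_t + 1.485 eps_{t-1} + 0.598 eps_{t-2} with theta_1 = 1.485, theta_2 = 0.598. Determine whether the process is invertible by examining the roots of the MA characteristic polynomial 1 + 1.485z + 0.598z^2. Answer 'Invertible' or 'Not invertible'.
\text{Invertible}

The MA(q) characteristic polynomial is P(z) = 1 + 1.485z + 0.598z^2.
Invertibility requires all roots to lie outside the unit circle, i.e. |z| > 1 for every root.
Set 1 + (1.485) z + (0.598) z^2 = 0, i.e. a z^2 + b z + c = 0 with a = 0.598, b = 1.485, c = 1.
Discriminant D = b^2 - 4ac = (1.485)^2 - 4*(0.598)*1 = 2.205225 - (2.392) = -0.186775.
D < 0, so the roots are the complex-conjugate pair z = (-b +/- i sqrt(-D)) / (2a) = -1.2416 +/- 0.3614i.
For a conjugate pair |z|^2 = z * conj(z) = (product of roots) = c/a = 1/(0.598) = 1.672241, so |z| = sqrt(1.672241) = 1.2932 for both roots.
Moduli of all roots: 1.2932, 1.2932.
All moduli strictly greater than 1? Yes.
Verdict: Invertible.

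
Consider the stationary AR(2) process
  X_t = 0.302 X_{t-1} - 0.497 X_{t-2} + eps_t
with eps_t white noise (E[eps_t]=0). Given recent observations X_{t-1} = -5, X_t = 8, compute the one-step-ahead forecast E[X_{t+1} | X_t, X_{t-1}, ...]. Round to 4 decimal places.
E[X_{t+1} \mid \mathcal F_t] = 4.9010

For an AR(p) model X_t = c + sum_i phi_i X_{t-i} + eps_t, the
one-step-ahead conditional mean is
  E[X_{t+1} | X_t, ...] = c + sum_i phi_i X_{t+1-i}.
Substitute known values:
  E[X_{t+1} | ...] = (0.302) * (8) + (-0.497) * (-5)
                   = 4.9010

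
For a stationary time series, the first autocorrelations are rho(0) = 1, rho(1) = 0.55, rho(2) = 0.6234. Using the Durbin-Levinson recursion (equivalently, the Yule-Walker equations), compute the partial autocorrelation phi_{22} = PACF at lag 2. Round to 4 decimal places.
\phi_{22} = 0.4601

The PACF at lag k is phi_{kk}, the last component of the solution
to the Yule-Walker system G_k phi = r_k where
  (G_k)_{ij} = rho(|i - j|), (r_k)_i = rho(i), i,j = 1..k.
Equivalently, Durbin-Levinson gives phi_{kk} iteratively:
  phi_{11} = rho(1)
  phi_{kk} = [rho(k) - sum_{j=1..k-1} phi_{k-1,j} rho(k-j)]
            / [1 - sum_{j=1..k-1} phi_{k-1,j} rho(j)],
  phi_{k,j} = phi_{k-1,j} - phi_{kk} phi_{k-1,k-j},  j = 1..k-1.
Step k = 1:
  phi_11 = rho(1) = 0.55.
Step k = 2:
  phi_22 = [rho(2) - phi_11 rho(1)] / [1 - phi_11 rho(1)] = [0.6234 - (0.55)(0.55)] / [1 - (0.55)(0.55)]
         = 0.3209 / 0.6975 = 0.4601.
Therefore phi_{22} = 0.4601.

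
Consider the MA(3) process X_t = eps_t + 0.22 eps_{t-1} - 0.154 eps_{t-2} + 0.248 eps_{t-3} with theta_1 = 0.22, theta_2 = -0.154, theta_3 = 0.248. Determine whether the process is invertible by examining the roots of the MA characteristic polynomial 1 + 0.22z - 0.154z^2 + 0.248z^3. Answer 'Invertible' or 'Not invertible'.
\text{Invertible}

The MA(q) characteristic polynomial is P(z) = 1 + 0.22z - 0.154z^2 + 0.248z^3.
Invertibility requires all roots to lie outside the unit circle, i.e. |z| > 1 for every root.
Degree 3: look for a simple real root z0 first, then factor out (1 - z/z0) and solve the remaining quadratic.
Testing z0 = -1.25: P(-1.25) = 1 + (0.22)(-1.25) + (-0.154)(-1.25)^2 + (0.248)(-1.25)^3
  = 1 + (-0.275) + (-0.240625) + (-0.484375) = 0.  So z_0 = -1.25 is a root, |z_0| = 1.25.
Divide out the factor (1 + 0.8 z) = (1 - z/z0) (since 1/z0 = -0.8):
  P(z) = (1 + 0.8 z)(1 + (-0.58) z + (0.31) z^2)
  [check: z-coef -0.58 - (-0.8) = 0.22; z^2-coef 0.31 - (-0.8)(-0.58) = -0.154; z^3-coef -(-0.8)(0.31) = 0.248.]
Remaining roots from the quadratic factor 1 + (-0.58) z + (0.31) z^2:
  Set 1 + (-0.58) z + (0.31) z^2 = 0, i.e. a z^2 + b z + c = 0 with a = 0.31, b = -0.58, c = 1.
  Discriminant D = b^2 - 4ac = (-0.58)^2 - 4*(0.31)*1 = 0.3364 - (1.24) = -0.9036.
  D < 0, so the roots are the complex-conjugate pair z = (-b +/- i sqrt(-D)) / (2a) = 0.9355 +/- 1.5332i.
  For a conjugate pair |z|^2 = z * conj(z) = (product of roots) = c/a = 1/(0.31) = 3.225806, so |z| = sqrt(3.225806) = 1.7961 for both roots.
Moduli of all roots: 1.2500, 1.7961, 1.7961.
All moduli strictly greater than 1? Yes.
Verdict: Invertible.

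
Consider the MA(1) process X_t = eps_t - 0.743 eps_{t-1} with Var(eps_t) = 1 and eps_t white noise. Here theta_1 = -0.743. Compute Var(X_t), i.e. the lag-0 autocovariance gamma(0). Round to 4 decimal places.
\gamma(0) = 1.5520

For an MA(q) process X_t = eps_t + sum_i theta_i eps_{t-i} with
Var(eps_t) = sigma^2, the variance is
  gamma(0) = sigma^2 * (1 + sum_i theta_i^2).
  sum_i theta_i^2 = (-0.743)^2 = 0.552049.
  gamma(0) = 1 * (1 + 0.552049) = 1 * 1.552049 = 1.552049, which rounds to 1.5520.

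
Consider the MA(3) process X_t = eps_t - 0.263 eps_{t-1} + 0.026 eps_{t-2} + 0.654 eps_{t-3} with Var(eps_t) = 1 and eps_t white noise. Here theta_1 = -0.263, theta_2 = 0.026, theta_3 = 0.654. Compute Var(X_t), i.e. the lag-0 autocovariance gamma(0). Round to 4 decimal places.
\gamma(0) = 1.4976

For an MA(q) process X_t = eps_t + sum_i theta_i eps_{t-i} with
Var(eps_t) = sigma^2, the variance is
  gamma(0) = sigma^2 * (1 + sum_i theta_i^2).
  sum_i theta_i^2 = (-0.263)^2 + (0.026)^2 + (0.654)^2 = 0.069169 + 0.000676 + 0.427716 = 0.497561.
  gamma(0) = 1 * (1 + 0.497561) = 1 * 1.497561 = 1.497561, which rounds to 1.4976.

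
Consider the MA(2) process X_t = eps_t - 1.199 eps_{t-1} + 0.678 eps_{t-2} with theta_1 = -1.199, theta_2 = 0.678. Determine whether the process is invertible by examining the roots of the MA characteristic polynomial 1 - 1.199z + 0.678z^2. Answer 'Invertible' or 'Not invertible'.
\text{Invertible}

The MA(q) characteristic polynomial is P(z) = 1 - 1.199z + 0.678z^2.
Invertibility requires all roots to lie outside the unit circle, i.e. |z| > 1 for every root.
Set 1 + (-1.199) z + (0.678) z^2 = 0, i.e. a z^2 + b z + c = 0 with a = 0.678, b = -1.199, c = 1.
Discriminant D = b^2 - 4ac = (-1.199)^2 - 4*(0.678)*1 = 1.437601 - (2.712) = -1.274399.
D < 0, so the roots are the complex-conjugate pair z = (-b +/- i sqrt(-D)) / (2a) = 0.8842 +/- 0.8325i.
For a conjugate pair |z|^2 = z * conj(z) = (product of roots) = c/a = 1/(0.678) = 1.474926, so |z| = sqrt(1.474926) = 1.2145 for both roots.
Moduli of all roots: 1.2145, 1.2145.
All moduli strictly greater than 1? Yes.
Verdict: Invertible.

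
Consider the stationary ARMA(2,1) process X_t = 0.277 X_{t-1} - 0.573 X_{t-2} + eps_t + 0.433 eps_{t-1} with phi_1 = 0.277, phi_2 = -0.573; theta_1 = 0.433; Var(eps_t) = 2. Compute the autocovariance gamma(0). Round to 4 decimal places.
\gamma(0) = 4.1177

Multiply the model equation by X_{t-k} and take expectations. With theta_0 = psi_0 = 1 and psi_j the MA(infinity) weights, this gives
  gamma(k) - sum_i phi_i gamma(k-i) = c_k,
  c_k = sigma^2 * sum_{j=k..q} theta_j psi_{j-k}   (c_k = 0 for k > q),
using gamma(-m) = gamma(m).
psi-weights needed (psi_j = theta_j + sum_i phi_i psi_{j-i}):
  psi_1 = theta_1 + phi_1 = 0.433 + (0.277) = 0.71
Right-hand sides:
  c_0 = sigma^2 (1 + theta_1 psi_1) = 2 * (1 + (0.433)(0.71)) = 2 * 1.30743 = 2.61486
  c_1 = sigma^2 theta_1 = 2 * (0.433) = 0.866
  c_2 = 0
Equations for k = 0, 1, 2 (AR order 2, c_2 = 0):
  (E0) gamma(0) = phi_1 gamma(1) + phi_2 gamma(2) + c_0
  (E1) gamma(1) = phi_1 gamma(0) + phi_2 gamma(1) + c_1
  (E2) gamma(2) = phi_1 gamma(1) + phi_2 gamma(0)
From (E1): gamma(1) = A gamma(0) + B with
  A = phi_1 / (1 - phi_2) = 0.277 / 1.573 = 0.176097,   B = c_1 / (1 - phi_2) = 0.866 / 1.573 = 0.55054.
Insert (E2) into (E0): gamma(0) (1 - phi_2^2) = phi_1 (1 + phi_2) gamma(1) + c_0.
  phi_1 (1 + phi_2) = (0.277)(0.427) = 0.118279,   1 - phi_2^2 = 0.671671.
Replace gamma(1) by A gamma(0) + B and collect gamma(0):
  gamma(0) [0.671671 - (0.118279)(0.176097)] = (0.118279)(0.55054) + 2.61486
  gamma(0) * 0.650842 = 2.679977
  gamma(0) = 2.679977 / 0.650842 = 4.117705.
Therefore gamma(0) = 4.1177 (to 4 decimal places).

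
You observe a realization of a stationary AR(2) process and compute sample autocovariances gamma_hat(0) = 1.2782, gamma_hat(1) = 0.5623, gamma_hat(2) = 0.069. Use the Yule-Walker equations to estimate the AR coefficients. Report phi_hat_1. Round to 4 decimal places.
\hat\phi_{1} = 0.5160

The Yule-Walker equations for an AR(p) process read, in matrix form,
  Gamma_p phi = r_p,   with   (Gamma_p)_{ij} = gamma(|i - j|),
                       (r_p)_i = gamma(i),   i,j = 1..p.
Substitute the sample gammas (Toeplitz matrix and right-hand side of size 2):
  Gamma_p = [[1.2782, 0.5623], [0.5623, 1.2782]]
  r_p     = [0.5623, 0.069]
Written out:
  1.2782 phi_1 + 0.5623 phi_2 = 0.5623
  0.5623 phi_1 + 1.2782 phi_2 = 0.069
Solve by Cramer's rule:
  det = gamma(0)^2 - gamma(1)^2 = (1.2782)^2 - (0.5623)^2 = 1.63379524 - 0.31618129 = 1.31761395
  phi_hat_1 = [gamma(1) gamma(0) - gamma(1) gamma(2)] / det = [(0.5623)(1.2782) - (0.5623)(0.069)] / 1.31761395 = 0.67993316 / 1.31761395 = 0.516
  phi_hat_2 = [gamma(0) gamma(2) - gamma(1)^2] / det = [(1.2782)(0.069) - (0.5623)^2] / 1.31761395 = -0.22798549 / 1.31761395 = -0.173
So phi_hat = [0.5160, -0.1730].
Therefore phi_hat_1 = 0.5160.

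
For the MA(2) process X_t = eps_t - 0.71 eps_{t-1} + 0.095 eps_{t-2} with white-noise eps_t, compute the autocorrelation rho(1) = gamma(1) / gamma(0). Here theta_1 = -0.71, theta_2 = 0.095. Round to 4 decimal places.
\rho(1) = -0.5138

For an MA(q) process with theta_0 = 1, the autocovariance is
  gamma(k) = sigma^2 * sum_{i=0..q-k} theta_i * theta_{i+k},
and rho(k) = gamma(k) / gamma(0). Sigma^2 cancels.
  numerator   = (1)*(-0.71) + (-0.71)*(0.095) = -0.77745.
  denominator = (1)^2 + (-0.71)^2 + (0.095)^2 = 1.513125.
  rho(1) = -0.77745 / 1.513125 = -0.5138.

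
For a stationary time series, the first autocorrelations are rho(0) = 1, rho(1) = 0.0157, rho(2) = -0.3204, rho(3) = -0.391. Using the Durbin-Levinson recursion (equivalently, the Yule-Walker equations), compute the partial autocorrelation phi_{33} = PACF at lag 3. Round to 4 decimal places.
\phi_{33} = -0.4229

The PACF at lag k is phi_{kk}, the last component of the solution
to the Yule-Walker system G_k phi = r_k where
  (G_k)_{ij} = rho(|i - j|), (r_k)_i = rho(i), i,j = 1..k.
Equivalently, Durbin-Levinson gives phi_{kk} iteratively:
  phi_{11} = rho(1)
  phi_{kk} = [rho(k) - sum_{j=1..k-1} phi_{k-1,j} rho(k-j)]
            / [1 - sum_{j=1..k-1} phi_{k-1,j} rho(j)],
  phi_{k,j} = phi_{k-1,j} - phi_{kk} phi_{k-1,k-j},  j = 1..k-1.
Step k = 1:
  phi_11 = rho(1) = 0.0157.
Step k = 2:
  phi_22 = [rho(2) - phi_11 rho(1)] / [1 - phi_11 rho(1)] = [-0.3204 - (0.0157)(0.0157)] / [1 - (0.0157)(0.0157)]
         = -0.32064649 / 0.99975351 = -0.320726.
  Update: phi_21 = phi_11 - phi_22 phi_11 = 0.0157 - (-0.320726)(0.0157) = 0.020735.
Step k = 3:
  phi_33 = [rho(3) - phi_21 rho(2) - phi_22 rho(1)] / [1 - phi_21 rho(1) - phi_22 rho(2)]
    numerator   = -0.391 - (0.020735)(-0.3204) - (-0.320726)(0.0157) = -0.37932099
    denominator = 1 - (0.020735)(0.0157) - (-0.320726)(-0.3204) = 0.89691399
  phi_33 = -0.37932099 / 0.89691399 = -0.4229.
Therefore phi_{33} = -0.4229.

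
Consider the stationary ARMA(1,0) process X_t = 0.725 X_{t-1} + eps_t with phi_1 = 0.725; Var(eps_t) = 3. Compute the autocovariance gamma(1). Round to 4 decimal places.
\gamma(1) = 4.5850

Multiply the model equation by X_{t-k} and take expectations. With theta_0 = psi_0 = 1 and psi_j the MA(infinity) weights, this gives
  gamma(k) - sum_i phi_i gamma(k-i) = c_k,
  c_k = sigma^2 * sum_{j=k..q} theta_j psi_{j-k}   (c_k = 0 for k > q),
using gamma(-m) = gamma(m).
Pure AR (q = 0): c_0 = sigma^2 = 3, c_k = 0 for k >= 1.
Equations for k = 0 and k = 1 (AR order 1):
  gamma(0) = phi_1 gamma(1) + c_0
  gamma(1) = phi_1 gamma(0) + c_1
Substituting the second into the first: gamma(0) (1 - phi_1^2) = c_0 + phi_1 c_1, so
  gamma(0) = c_0 / (1 - phi_1^2) = 3 / (1 - (0.725)^2) = 3 / 0.474375 = 6.324111.
  gamma(1) = phi_1 gamma(0) = (0.725)(6.324111) = 4.58498.
Therefore gamma(1) = 4.5850 (to 4 decimal places).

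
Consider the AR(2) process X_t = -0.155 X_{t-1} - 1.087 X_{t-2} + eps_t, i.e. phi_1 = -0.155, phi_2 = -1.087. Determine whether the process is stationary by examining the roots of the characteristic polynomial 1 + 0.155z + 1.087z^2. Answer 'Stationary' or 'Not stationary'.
\text{Not stationary}

The AR(p) characteristic polynomial is P(z) = 1 + 0.155z + 1.087z^2.
Stationarity requires all roots to lie outside the unit circle, i.e. |z| > 1 for every root.
Set 1 + (0.155) z + (1.087) z^2 = 0, i.e. a z^2 + b z + c = 0 with a = 1.087, b = 0.155, c = 1.
Discriminant D = b^2 - 4ac = (0.155)^2 - 4*(1.087)*1 = 0.024025 - (4.348) = -4.323975.
D < 0, so the roots are the complex-conjugate pair z = (-b +/- i sqrt(-D)) / (2a) = -0.0713 +/- 0.9565i.
For a conjugate pair |z|^2 = z * conj(z) = (product of roots) = c/a = 1/(1.087) = 0.919963, so |z| = sqrt(0.919963) = 0.9591 for both roots.
Moduli of all roots: 0.9591, 0.9591.
All moduli strictly greater than 1? No.
Verdict: Not stationary.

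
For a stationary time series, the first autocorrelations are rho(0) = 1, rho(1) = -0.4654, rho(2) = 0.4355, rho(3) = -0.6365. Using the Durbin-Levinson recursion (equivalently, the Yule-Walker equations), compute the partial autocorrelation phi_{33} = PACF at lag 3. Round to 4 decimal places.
\phi_{33} = -0.4990

The PACF at lag k is phi_{kk}, the last component of the solution
to the Yule-Walker system G_k phi = r_k where
  (G_k)_{ij} = rho(|i - j|), (r_k)_i = rho(i), i,j = 1..k.
Equivalently, Durbin-Levinson gives phi_{kk} iteratively:
  phi_{11} = rho(1)
  phi_{kk} = [rho(k) - sum_{j=1..k-1} phi_{k-1,j} rho(k-j)]
            / [1 - sum_{j=1..k-1} phi_{k-1,j} rho(j)],
  phi_{k,j} = phi_{k-1,j} - phi_{kk} phi_{k-1,k-j},  j = 1..k-1.
Step k = 1:
  phi_11 = rho(1) = -0.4654.
Step k = 2:
  phi_22 = [rho(2) - phi_11 rho(1)] / [1 - phi_11 rho(1)] = [0.4355 - (-0.4654)(-0.4654)] / [1 - (-0.4654)(-0.4654)]
         = 0.21890284 / 0.78340284 = 0.279426.
  Update: phi_21 = phi_11 - phi_22 phi_11 = -0.4654 - (0.279426)(-0.4654) = -0.335355.
Step k = 3:
  phi_33 = [rho(3) - phi_21 rho(2) - phi_22 rho(1)] / [1 - phi_21 rho(1) - phi_22 rho(2)]
    numerator   = -0.6365 - (-0.335355)(0.4355) - (0.279426)(-0.4654) = -0.36040807
    denominator = 1 - (-0.335355)(-0.4654) - (0.279426)(0.4355) = 0.72223577
  phi_33 = -0.36040807 / 0.72223577 = -0.499.
Therefore phi_{33} = -0.4990.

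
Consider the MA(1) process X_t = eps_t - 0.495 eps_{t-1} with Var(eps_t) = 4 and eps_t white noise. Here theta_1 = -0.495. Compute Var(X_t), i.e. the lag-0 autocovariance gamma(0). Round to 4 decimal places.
\gamma(0) = 4.9801

For an MA(q) process X_t = eps_t + sum_i theta_i eps_{t-i} with
Var(eps_t) = sigma^2, the variance is
  gamma(0) = sigma^2 * (1 + sum_i theta_i^2).
  sum_i theta_i^2 = (-0.495)^2 = 0.245025.
  gamma(0) = 4 * (1 + 0.245025) = 4 * 1.245025 = 4.9801.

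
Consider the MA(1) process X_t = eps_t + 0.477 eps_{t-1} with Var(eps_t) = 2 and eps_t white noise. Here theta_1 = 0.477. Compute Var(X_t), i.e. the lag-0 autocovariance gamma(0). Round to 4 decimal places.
\gamma(0) = 2.4551

For an MA(q) process X_t = eps_t + sum_i theta_i eps_{t-i} with
Var(eps_t) = sigma^2, the variance is
  gamma(0) = sigma^2 * (1 + sum_i theta_i^2).
  sum_i theta_i^2 = (0.477)^2 = 0.227529.
  gamma(0) = 2 * (1 + 0.227529) = 2 * 1.227529 = 2.455058, which rounds to 2.4551.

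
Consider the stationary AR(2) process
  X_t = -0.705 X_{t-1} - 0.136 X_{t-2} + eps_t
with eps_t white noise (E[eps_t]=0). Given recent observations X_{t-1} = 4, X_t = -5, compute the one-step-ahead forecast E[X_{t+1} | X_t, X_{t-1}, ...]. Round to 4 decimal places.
E[X_{t+1} \mid \mathcal F_t] = 2.9810

For an AR(p) model X_t = c + sum_i phi_i X_{t-i} + eps_t, the
one-step-ahead conditional mean is
  E[X_{t+1} | X_t, ...] = c + sum_i phi_i X_{t+1-i}.
Substitute known values:
  E[X_{t+1} | ...] = (-0.705) * (-5) + (-0.136) * (4)
                   = 2.9810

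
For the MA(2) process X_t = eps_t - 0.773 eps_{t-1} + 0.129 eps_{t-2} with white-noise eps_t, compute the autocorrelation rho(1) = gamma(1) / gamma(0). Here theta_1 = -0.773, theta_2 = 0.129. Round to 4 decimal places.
\rho(1) = -0.5407

For an MA(q) process with theta_0 = 1, the autocovariance is
  gamma(k) = sigma^2 * sum_{i=0..q-k} theta_i * theta_{i+k},
and rho(k) = gamma(k) / gamma(0). Sigma^2 cancels.
  numerator   = (1)*(-0.773) + (-0.773)*(0.129) = -0.872717.
  denominator = (1)^2 + (-0.773)^2 + (0.129)^2 = 1.61417.
  rho(1) = -0.872717 / 1.61417 = -0.5407.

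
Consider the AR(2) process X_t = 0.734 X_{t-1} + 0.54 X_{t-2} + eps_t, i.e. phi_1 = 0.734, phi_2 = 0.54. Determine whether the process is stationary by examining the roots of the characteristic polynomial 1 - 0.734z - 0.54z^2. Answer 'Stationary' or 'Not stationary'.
\text{Not stationary}

The AR(p) characteristic polynomial is P(z) = 1 - 0.734z - 0.54z^2.
Stationarity requires all roots to lie outside the unit circle, i.e. |z| > 1 for every root.
Set 1 + (-0.734) z + (-0.54) z^2 = 0, i.e. a z^2 + b z + c = 0 with a = -0.54, b = -0.734, c = 1.
Discriminant D = b^2 - 4ac = (-0.734)^2 - 4*(-0.54)*1 = 0.538756 - (-2.16) = 2.698756.
D >= 0, so the roots are real: z = (-b +/- sqrt(D)) / (2a) = (0.734 +/- 1.642789) / (-1.08).
  z_1 = (0.734 + 1.642789) / (-1.08) = -2.2007,   |z_1| = 2.2007.
  z_2 = (0.734 - 1.642789) / (-1.08) = 0.8415,   |z_2| = 0.8415.
Moduli of all roots: 2.2007, 0.8415.
All moduli strictly greater than 1? No.
Verdict: Not stationary.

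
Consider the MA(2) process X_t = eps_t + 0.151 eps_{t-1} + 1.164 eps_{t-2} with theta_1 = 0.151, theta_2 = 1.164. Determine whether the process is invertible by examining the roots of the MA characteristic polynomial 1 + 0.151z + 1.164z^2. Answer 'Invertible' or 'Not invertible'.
\text{Not invertible}

The MA(q) characteristic polynomial is P(z) = 1 + 0.151z + 1.164z^2.
Invertibility requires all roots to lie outside the unit circle, i.e. |z| > 1 for every root.
Set 1 + (0.151) z + (1.164) z^2 = 0, i.e. a z^2 + b z + c = 0 with a = 1.164, b = 0.151, c = 1.
Discriminant D = b^2 - 4ac = (0.151)^2 - 4*(1.164)*1 = 0.022801 - (4.656) = -4.633199.
D < 0, so the roots are the complex-conjugate pair z = (-b +/- i sqrt(-D)) / (2a) = -0.0649 +/- 0.9246i.
For a conjugate pair |z|^2 = z * conj(z) = (product of roots) = c/a = 1/(1.164) = 0.859107, so |z| = sqrt(0.859107) = 0.9269 for both roots.
Moduli of all roots: 0.9269, 0.9269.
All moduli strictly greater than 1? No.
Verdict: Not invertible.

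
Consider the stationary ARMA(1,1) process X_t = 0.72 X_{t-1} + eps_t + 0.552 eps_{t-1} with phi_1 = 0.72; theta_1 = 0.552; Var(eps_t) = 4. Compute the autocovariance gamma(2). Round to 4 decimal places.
\gamma(2) = 10.6298

Multiply the model equation by X_{t-k} and take expectations. With theta_0 = psi_0 = 1 and psi_j the MA(infinity) weights, this gives
  gamma(k) - sum_i phi_i gamma(k-i) = c_k,
  c_k = sigma^2 * sum_{j=k..q} theta_j psi_{j-k}   (c_k = 0 for k > q),
using gamma(-m) = gamma(m).
psi-weights needed (psi_j = theta_j + sum_i phi_i psi_{j-i}):
  psi_1 = theta_1 + phi_1 = 0.552 + (0.72) = 1.272
Right-hand sides:
  c_0 = sigma^2 (1 + theta_1 psi_1) = 4 * (1 + (0.552)(1.272)) = 4 * 1.702144 = 6.808576
  c_1 = sigma^2 theta_1 = 4 * (0.552) = 2.208
  c_2 = 0
Equations for k = 0 and k = 1 (AR order 1):
  gamma(0) = phi_1 gamma(1) + c_0
  gamma(1) = phi_1 gamma(0) + c_1
Substituting the second into the first: gamma(0) (1 - phi_1^2) = c_0 + phi_1 c_1, so
  gamma(0) = (c_0 + phi_1 c_1) / (1 - phi_1^2) = (6.808576 + (0.72)(2.208)) / (1 - (0.72)^2) = 8.398336 / 0.4816 = 17.438405.
  gamma(1) = phi_1 gamma(0) + c_1 = (0.72)(17.438405) + (2.208) = 14.763652.
For k = 2 (> q): gamma(2) = phi_1 gamma(1) = (0.72)(14.763652) = 10.629829.
Therefore gamma(2) = 10.6298 (to 4 decimal places).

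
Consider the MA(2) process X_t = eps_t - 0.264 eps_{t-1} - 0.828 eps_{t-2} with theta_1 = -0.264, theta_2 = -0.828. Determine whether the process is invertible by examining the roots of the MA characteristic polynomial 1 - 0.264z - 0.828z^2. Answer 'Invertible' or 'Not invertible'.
\text{Not invertible}

The MA(q) characteristic polynomial is P(z) = 1 - 0.264z - 0.828z^2.
Invertibility requires all roots to lie outside the unit circle, i.e. |z| > 1 for every root.
Set 1 + (-0.264) z + (-0.828) z^2 = 0, i.e. a z^2 + b z + c = 0 with a = -0.828, b = -0.264, c = 1.
Discriminant D = b^2 - 4ac = (-0.264)^2 - 4*(-0.828)*1 = 0.069696 - (-3.312) = 3.381696.
D >= 0, so the roots are real: z = (-b +/- sqrt(D)) / (2a) = (0.264 +/- 1.838939) / (-1.656).
  z_1 = (0.264 + 1.838939) / (-1.656) = -1.2699,   |z_1| = 1.2699.
  z_2 = (0.264 - 1.838939) / (-1.656) = 0.9511,   |z_2| = 0.9511.
Moduli of all roots: 1.2699, 0.9511.
All moduli strictly greater than 1? No.
Verdict: Not invertible.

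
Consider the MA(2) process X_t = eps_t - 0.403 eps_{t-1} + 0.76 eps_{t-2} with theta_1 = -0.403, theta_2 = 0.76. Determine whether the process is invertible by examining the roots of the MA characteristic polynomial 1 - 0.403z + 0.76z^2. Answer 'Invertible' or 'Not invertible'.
\text{Invertible}

The MA(q) characteristic polynomial is P(z) = 1 - 0.403z + 0.76z^2.
Invertibility requires all roots to lie outside the unit circle, i.e. |z| > 1 for every root.
Set 1 + (-0.403) z + (0.76) z^2 = 0, i.e. a z^2 + b z + c = 0 with a = 0.76, b = -0.403, c = 1.
Discriminant D = b^2 - 4ac = (-0.403)^2 - 4*(0.76)*1 = 0.162409 - (3.04) = -2.877591.
D < 0, so the roots are the complex-conjugate pair z = (-b +/- i sqrt(-D)) / (2a) = 0.2651 +/- 1.116i.
For a conjugate pair |z|^2 = z * conj(z) = (product of roots) = c/a = 1/(0.76) = 1.315789, so |z| = sqrt(1.315789) = 1.1471 for both roots.
Moduli of all roots: 1.1471, 1.1471.
All moduli strictly greater than 1? Yes.
Verdict: Invertible.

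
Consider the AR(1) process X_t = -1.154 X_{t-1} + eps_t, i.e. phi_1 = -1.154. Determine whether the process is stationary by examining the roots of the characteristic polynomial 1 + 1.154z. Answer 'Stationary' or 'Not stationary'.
\text{Not stationary}

The AR(p) characteristic polynomial is P(z) = 1 + 1.154z.
Stationarity requires all roots to lie outside the unit circle, i.e. |z| > 1 for every root.
This is linear in z: 1 + (1.154) z = 0  =>  z = -1/(1.154) = -0.866551,  |z| = 0.866551.
Moduli of all roots: 0.8666.
All moduli strictly greater than 1? No.
Verdict: Not stationary.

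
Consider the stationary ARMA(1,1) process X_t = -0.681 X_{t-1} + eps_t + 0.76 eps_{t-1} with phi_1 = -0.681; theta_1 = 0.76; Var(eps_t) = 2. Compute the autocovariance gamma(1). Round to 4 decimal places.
\gamma(1) = 0.1421

Multiply the model equation by X_{t-k} and take expectations. With theta_0 = psi_0 = 1 and psi_j the MA(infinity) weights, this gives
  gamma(k) - sum_i phi_i gamma(k-i) = c_k,
  c_k = sigma^2 * sum_{j=k..q} theta_j psi_{j-k}   (c_k = 0 for k > q),
using gamma(-m) = gamma(m).
psi-weights needed (psi_j = theta_j + sum_i phi_i psi_{j-i}):
  psi_1 = theta_1 + phi_1 = 0.76 + (-0.681) = 0.079
Right-hand sides:
  c_0 = sigma^2 (1 + theta_1 psi_1) = 2 * (1 + (0.76)(0.079)) = 2 * 1.06004 = 2.12008
  c_1 = sigma^2 theta_1 = 2 * (0.76) = 1.52
  c_2 = 0
Equations for k = 0 and k = 1 (AR order 1):
  gamma(0) = phi_1 gamma(1) + c_0
  gamma(1) = phi_1 gamma(0) + c_1
Substituting the second into the first: gamma(0) (1 - phi_1^2) = c_0 + phi_1 c_1, so
  gamma(0) = (c_0 + phi_1 c_1) / (1 - phi_1^2) = (2.12008 + (-0.681)(1.52)) / (1 - (-0.681)^2) = 1.08496 / 0.536239 = 2.023277.
  gamma(1) = phi_1 gamma(0) + c_1 = (-0.681)(2.023277) + (1.52) = 0.142148.
Therefore gamma(1) = 0.1421 (to 4 decimal places).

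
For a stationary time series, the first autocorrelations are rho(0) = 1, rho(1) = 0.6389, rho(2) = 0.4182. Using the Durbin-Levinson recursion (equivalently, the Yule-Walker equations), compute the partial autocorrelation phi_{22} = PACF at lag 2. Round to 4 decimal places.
\phi_{22} = 0.0169

The PACF at lag k is phi_{kk}, the last component of the solution
to the Yule-Walker system G_k phi = r_k where
  (G_k)_{ij} = rho(|i - j|), (r_k)_i = rho(i), i,j = 1..k.
Equivalently, Durbin-Levinson gives phi_{kk} iteratively:
  phi_{11} = rho(1)
  phi_{kk} = [rho(k) - sum_{j=1..k-1} phi_{k-1,j} rho(k-j)]
            / [1 - sum_{j=1..k-1} phi_{k-1,j} rho(j)],
  phi_{k,j} = phi_{k-1,j} - phi_{kk} phi_{k-1,k-j},  j = 1..k-1.
Step k = 1:
  phi_11 = rho(1) = 0.6389.
Step k = 2:
  phi_22 = [rho(2) - phi_11 rho(1)] / [1 - phi_11 rho(1)] = [0.4182 - (0.6389)(0.6389)] / [1 - (0.6389)(0.6389)]
         = 0.01000679 / 0.59180679 = 0.0169.
Therefore phi_{22} = 0.0169.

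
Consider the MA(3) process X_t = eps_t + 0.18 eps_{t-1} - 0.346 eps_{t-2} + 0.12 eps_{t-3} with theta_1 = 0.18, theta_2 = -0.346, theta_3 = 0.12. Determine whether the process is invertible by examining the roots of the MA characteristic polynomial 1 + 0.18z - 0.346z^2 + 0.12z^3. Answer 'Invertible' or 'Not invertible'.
\text{Invertible}

The MA(q) characteristic polynomial is P(z) = 1 + 0.18z - 0.346z^2 + 0.12z^3.
Invertibility requires all roots to lie outside the unit circle, i.e. |z| > 1 for every root.
Degree 3: look for a simple real root z0 first, then factor out (1 - z/z0) and solve the remaining quadratic.
Testing z0 = -1.25: P(-1.25) = 1 + (0.18)(-1.25) + (-0.346)(-1.25)^2 + (0.12)(-1.25)^3
  = 1 + (-0.225) + (-0.540625) + (-0.234375) = 0.  So z_0 = -1.25 is a root, |z_0| = 1.25.
Divide out the factor (1 + 0.8 z) = (1 - z/z0) (since 1/z0 = -0.8):
  P(z) = (1 + 0.8 z)(1 + (-0.62) z + (0.15) z^2)
  [check: z-coef -0.62 - (-0.8) = 0.18; z^2-coef 0.15 - (-0.8)(-0.62) = -0.346; z^3-coef -(-0.8)(0.15) = 0.12.]
Remaining roots from the quadratic factor 1 + (-0.62) z + (0.15) z^2:
  Set 1 + (-0.62) z + (0.15) z^2 = 0, i.e. a z^2 + b z + c = 0 with a = 0.15, b = -0.62, c = 1.
  Discriminant D = b^2 - 4ac = (-0.62)^2 - 4*(0.15)*1 = 0.3844 - (0.6) = -0.2156.
  D < 0, so the roots are the complex-conjugate pair z = (-b +/- i sqrt(-D)) / (2a) = 2.0667 +/- 1.5478i.
  For a conjugate pair |z|^2 = z * conj(z) = (product of roots) = c/a = 1/(0.15) = 6.666667, so |z| = sqrt(6.666667) = 2.582 for both roots.
Moduli of all roots: 1.2500, 2.5820, 2.5820.
All moduli strictly greater than 1? Yes.
Verdict: Invertible.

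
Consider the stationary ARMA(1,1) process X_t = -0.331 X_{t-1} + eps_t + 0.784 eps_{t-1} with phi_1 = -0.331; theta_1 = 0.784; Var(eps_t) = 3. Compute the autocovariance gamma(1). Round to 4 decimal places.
\gamma(1) = 1.1302

Multiply the model equation by X_{t-k} and take expectations. With theta_0 = psi_0 = 1 and psi_j the MA(infinity) weights, this gives
  gamma(k) - sum_i phi_i gamma(k-i) = c_k,
  c_k = sigma^2 * sum_{j=k..q} theta_j psi_{j-k}   (c_k = 0 for k > q),
using gamma(-m) = gamma(m).
psi-weights needed (psi_j = theta_j + sum_i phi_i psi_{j-i}):
  psi_1 = theta_1 + phi_1 = 0.784 + (-0.331) = 0.453
Right-hand sides:
  c_0 = sigma^2 (1 + theta_1 psi_1) = 3 * (1 + (0.784)(0.453)) = 3 * 1.355152 = 4.065456
  c_1 = sigma^2 theta_1 = 3 * (0.784) = 2.352
  c_2 = 0
Equations for k = 0 and k = 1 (AR order 1):
  gamma(0) = phi_1 gamma(1) + c_0
  gamma(1) = phi_1 gamma(0) + c_1
Substituting the second into the first: gamma(0) (1 - phi_1^2) = c_0 + phi_1 c_1, so
  gamma(0) = (c_0 + phi_1 c_1) / (1 - phi_1^2) = (4.065456 + (-0.331)(2.352)) / (1 - (-0.331)^2) = 3.286944 / 0.890439 = 3.691375.
  gamma(1) = phi_1 gamma(0) + c_1 = (-0.331)(3.691375) + (2.352) = 1.130155.
Therefore gamma(1) = 1.1302 (to 4 decimal places).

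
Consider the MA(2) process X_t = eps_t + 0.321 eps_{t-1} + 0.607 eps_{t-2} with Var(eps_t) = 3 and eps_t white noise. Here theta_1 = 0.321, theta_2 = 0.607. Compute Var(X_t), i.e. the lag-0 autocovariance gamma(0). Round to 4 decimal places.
\gamma(0) = 4.4145

For an MA(q) process X_t = eps_t + sum_i theta_i eps_{t-i} with
Var(eps_t) = sigma^2, the variance is
  gamma(0) = sigma^2 * (1 + sum_i theta_i^2).
  sum_i theta_i^2 = (0.321)^2 + (0.607)^2 = 0.103041 + 0.368449 = 0.47149.
  gamma(0) = 3 * (1 + 0.47149) = 3 * 1.47149 = 4.41447, which rounds to 4.4145.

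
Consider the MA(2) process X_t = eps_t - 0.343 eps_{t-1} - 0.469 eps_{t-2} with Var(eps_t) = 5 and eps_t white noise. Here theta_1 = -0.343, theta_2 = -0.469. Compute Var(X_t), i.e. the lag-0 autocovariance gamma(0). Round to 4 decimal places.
\gamma(0) = 6.6881

For an MA(q) process X_t = eps_t + sum_i theta_i eps_{t-i} with
Var(eps_t) = sigma^2, the variance is
  gamma(0) = sigma^2 * (1 + sum_i theta_i^2).
  sum_i theta_i^2 = (-0.343)^2 + (-0.469)^2 = 0.117649 + 0.219961 = 0.33761.
  gamma(0) = 5 * (1 + 0.33761) = 5 * 1.33761 = 6.68805, which rounds to 6.6881.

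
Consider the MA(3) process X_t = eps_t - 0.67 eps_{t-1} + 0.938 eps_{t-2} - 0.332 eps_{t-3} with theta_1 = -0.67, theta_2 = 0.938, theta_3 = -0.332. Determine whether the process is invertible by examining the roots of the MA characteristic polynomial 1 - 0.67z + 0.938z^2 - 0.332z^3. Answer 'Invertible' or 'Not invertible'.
\text{Invertible}

The MA(q) characteristic polynomial is P(z) = 1 - 0.67z + 0.938z^2 - 0.332z^3.
Invertibility requires all roots to lie outside the unit circle, i.e. |z| > 1 for every root.
Degree 3: look for a simple real root z0 first, then factor out (1 - z/z0) and solve the remaining quadratic.
Testing z0 = 2.5: P(2.5) = 1 + (-0.67)(2.5) + (0.938)(2.5)^2 + (-0.332)(2.5)^3
  = 1 + (-1.675) + (5.8625) + (-5.1875) = 0.  So z_0 = 2.5 is a root, |z_0| = 2.5.
Divide out the factor (1 - 0.4 z) = (1 - z/z0) (since 1/z0 = 0.4):
  P(z) = (1 - 0.4 z)(1 + (-0.27) z + (0.83) z^2)
  [check: z-coef -0.27 - (0.4) = -0.67; z^2-coef 0.83 - (0.4)(-0.27) = 0.938; z^3-coef -(0.4)(0.83) = -0.332.]
Remaining roots from the quadratic factor 1 + (-0.27) z + (0.83) z^2:
  Set 1 + (-0.27) z + (0.83) z^2 = 0, i.e. a z^2 + b z + c = 0 with a = 0.83, b = -0.27, c = 1.
  Discriminant D = b^2 - 4ac = (-0.27)^2 - 4*(0.83)*1 = 0.0729 - (3.32) = -3.2471.
  D < 0, so the roots are the complex-conjugate pair z = (-b +/- i sqrt(-D)) / (2a) = 0.1627 +/- 1.0855i.
  For a conjugate pair |z|^2 = z * conj(z) = (product of roots) = c/a = 1/(0.83) = 1.204819, so |z| = sqrt(1.204819) = 1.0976 for both roots.
Moduli of all roots: 2.5000, 1.0976, 1.0976.
All moduli strictly greater than 1? Yes.
Verdict: Invertible.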